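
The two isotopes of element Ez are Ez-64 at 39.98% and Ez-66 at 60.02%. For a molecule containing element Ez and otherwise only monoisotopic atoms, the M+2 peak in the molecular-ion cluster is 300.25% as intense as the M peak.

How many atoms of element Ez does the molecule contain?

The M+2/M ratio from n Ez atoms is n · q/p = n · 0.6002/0.3998.
n = 3.0025 × 0.3998/0.6002 = 2.00 ≈ 2

2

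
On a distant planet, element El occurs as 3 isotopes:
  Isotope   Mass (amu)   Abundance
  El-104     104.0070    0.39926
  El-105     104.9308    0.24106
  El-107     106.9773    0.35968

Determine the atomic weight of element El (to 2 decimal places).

Weight each isotope mass by its fractional abundance: 0.39926 × 104.0070 + 0.24106 × 104.9308 + 0.35968 × 106.9773
= 41.52583 + 25.29462 + 38.47760 = 105.29805 amu

105.30 amu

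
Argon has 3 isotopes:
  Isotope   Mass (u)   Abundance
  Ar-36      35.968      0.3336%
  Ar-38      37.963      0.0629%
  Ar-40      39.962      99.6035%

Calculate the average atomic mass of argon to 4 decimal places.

Ar = Σ fᵢ·mᵢ = 0.003336 × 35.968 + 0.000629 × 37.963 + 0.996035 × 39.962
= 0.11999 + 0.02388 + 39.80355 = 39.94742 u

39.9474 u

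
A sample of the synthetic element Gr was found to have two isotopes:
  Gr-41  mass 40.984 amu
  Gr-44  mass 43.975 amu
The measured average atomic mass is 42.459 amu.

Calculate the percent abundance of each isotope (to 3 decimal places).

Gr-41: 50.685%, Gr-44: 49.315%

Writing the weighted mean with unknown fraction x of Gr-41:
40.984·x + 43.975·(1 − x) = 42.459
(40.984 − 43.975)·x = 42.459 − 43.975
x = -1.516 / -2.991 = 0.50685 → 50.685% Gr-41, 49.315% Gr-44.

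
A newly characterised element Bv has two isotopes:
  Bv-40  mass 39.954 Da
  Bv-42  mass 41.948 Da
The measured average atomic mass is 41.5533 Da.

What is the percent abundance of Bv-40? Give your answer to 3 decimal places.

19.794%

Let x be the fractional abundance of Bv-40; then Bv-42 has abundance 1 − x.
39.954·x + 41.948·(1 − x) = 41.5533
(39.954 − 41.948)·x = 41.5533 − 41.948
x = -0.3947 / -1.994 = 0.19794 → 19.794% Bv-40, 80.206% Bv-42.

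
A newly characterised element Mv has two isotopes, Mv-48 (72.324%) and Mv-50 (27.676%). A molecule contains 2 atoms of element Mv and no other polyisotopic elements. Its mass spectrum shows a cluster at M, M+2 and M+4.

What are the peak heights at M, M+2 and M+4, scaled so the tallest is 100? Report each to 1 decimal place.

100.0 : 76.5 : 14.6

The 2 Mv atoms are independent, so intensities follow the terms of (0.72324 + 0.27676)^2.
P(M) = 0.72324^2 = 0.523076
P(M+2) = 2 × 0.72324^1 × 0.27676^1 = 0.400328
P(M+4) = 0.27676^2 = 0.076596
The M peak is largest (0.523076); scaling to 100 gives 100.0 : 76.5 : 14.6.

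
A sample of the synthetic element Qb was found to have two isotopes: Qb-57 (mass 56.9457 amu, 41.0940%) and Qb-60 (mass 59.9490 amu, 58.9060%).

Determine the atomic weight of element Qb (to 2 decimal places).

58.71 amu

Average mass = Σ (abundance × isotope mass) = 0.410940 × 56.9457 + 0.589060 × 59.9490
= 23.40127 + 35.31356 = 58.71483 amu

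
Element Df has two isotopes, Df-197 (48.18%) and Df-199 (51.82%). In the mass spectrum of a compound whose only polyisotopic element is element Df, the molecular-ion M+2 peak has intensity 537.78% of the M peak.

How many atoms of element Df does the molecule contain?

The M+2/M ratio from n Df atoms is n · q/p = n · 0.5182/0.4818.
n = 5.3778 × 0.4818/0.5182 = 5.00 ≈ 5

5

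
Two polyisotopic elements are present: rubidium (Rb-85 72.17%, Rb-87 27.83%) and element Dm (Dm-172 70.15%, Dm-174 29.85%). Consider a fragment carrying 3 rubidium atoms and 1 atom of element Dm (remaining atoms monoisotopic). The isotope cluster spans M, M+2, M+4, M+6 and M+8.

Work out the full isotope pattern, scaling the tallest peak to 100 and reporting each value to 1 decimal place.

63.2 : 100.0 : 59.3 : 15.6 : 1.5

Rubidium pattern (n=3): 0.37589809 : 0.43485841 : 0.16768892 : 0.02155458
Element Dm pattern (n=1): 0.7015 : 0.2985
Convolve the two distributions (both contribute in 2-u steps):
  M: 0.37589809×0.7015 = 0.263693
  M+2: 0.37589809×0.2985 + 0.43485841×0.7015 = 0.417259
  M+4: 0.43485841×0.2985 + 0.16768892×0.7015 = 0.247439
  M+6: 0.16768892×0.2985 + 0.02155458×0.7015 = 0.065176
  M+8: 0.02155458×0.2985 = 0.006434
Scale to base peak (0.417259) = 100: 63.2 : 100.0 : 59.3 : 15.6 : 1.5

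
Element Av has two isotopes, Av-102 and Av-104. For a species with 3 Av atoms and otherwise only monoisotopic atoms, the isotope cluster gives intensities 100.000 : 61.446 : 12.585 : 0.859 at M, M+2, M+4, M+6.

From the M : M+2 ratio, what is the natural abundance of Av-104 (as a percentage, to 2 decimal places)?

Let p = fractional abundance of Av-102. I(M+2)/I(M) = [C(3,1)·p^2·(1−p)] / p^3 = 3·(1−p)/p = 61.446/100.000 = 0.6145
(1−p)/p = 0.6145/3 = 0.2048  ⇒  p = 1/(1 + 0.2048) = 0.8300
Av-102: 83.00%, Av-104: 17.00%.

17.00%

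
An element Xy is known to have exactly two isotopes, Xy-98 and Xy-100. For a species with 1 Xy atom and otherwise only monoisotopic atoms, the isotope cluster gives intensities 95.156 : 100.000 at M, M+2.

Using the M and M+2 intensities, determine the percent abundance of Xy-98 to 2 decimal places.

48.76%

Let p = fractional abundance of Xy-98. I(M+2)/I(M) = [C(1,1)·p^0·(1−p)] / p^1 = 1·(1−p)/p = 100.000/95.156 = 1.0509
(1−p)/p = 1.0509/1 = 1.0509  ⇒  p = 1/(1 + 1.0509) = 0.4876
Xy-98: 48.76%, Xy-100: 51.24%.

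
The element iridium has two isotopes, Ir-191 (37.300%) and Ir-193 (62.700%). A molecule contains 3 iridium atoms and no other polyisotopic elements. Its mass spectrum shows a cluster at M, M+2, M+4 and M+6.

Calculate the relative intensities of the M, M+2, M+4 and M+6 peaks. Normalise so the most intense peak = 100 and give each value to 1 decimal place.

Expanding (0.37300 + 0.62700)^3:
P(M) = 0.37300^3 = 0.051895
P(M+2) = 3 × 0.37300^2 × 0.62700^1 = 0.261702
P(M+4) = 3 × 0.37300^1 × 0.62700^2 = 0.439911
P(M+6) = 0.62700^3 = 0.246492
The M+4 peak is largest (0.439911); scaling to 100 gives 11.8 : 59.5 : 100.0 : 56.0.

11.8 : 59.5 : 100.0 : 56.0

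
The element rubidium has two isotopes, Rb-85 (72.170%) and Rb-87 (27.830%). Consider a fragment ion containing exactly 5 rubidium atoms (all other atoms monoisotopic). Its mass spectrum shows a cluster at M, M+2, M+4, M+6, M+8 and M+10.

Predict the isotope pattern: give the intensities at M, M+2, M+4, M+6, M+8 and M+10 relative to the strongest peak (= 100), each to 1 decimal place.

Each Rb atom is independently Rb-85 (p = 0.72170) or Rb-87 (q = 0.27830); the cluster is the binomial expansion (p + q)^5.
P(M) = 0.72170^5 = 0.195787
P(M+2) = 5 × 0.72170^4 × 0.27830^1 = 0.377494
P(M+4) = 10 × 0.72170^3 × 0.27830^2 = 0.291136
P(M+6) = 10 × 0.72170^2 × 0.27830^3 = 0.112267
P(M+8) = 5 × 0.72170^1 × 0.27830^4 = 0.021646
P(M+10) = 0.27830^5 = 0.001669
The M+2 peak is largest (0.377494); scaling to 100 gives 51.9 : 100.0 : 77.1 : 29.7 : 5.7 : 0.4.

51.9 : 100.0 : 77.1 : 29.7 : 5.7 : 0.4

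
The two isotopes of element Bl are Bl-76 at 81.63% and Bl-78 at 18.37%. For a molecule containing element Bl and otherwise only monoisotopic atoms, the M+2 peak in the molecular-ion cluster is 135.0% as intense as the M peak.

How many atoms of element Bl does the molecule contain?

The M+2/M ratio from n Bl atoms is n · q/p = n · 0.1837/0.8163.
n = 1.350 × 0.8163/0.1837 = 6.00 ≈ 6

6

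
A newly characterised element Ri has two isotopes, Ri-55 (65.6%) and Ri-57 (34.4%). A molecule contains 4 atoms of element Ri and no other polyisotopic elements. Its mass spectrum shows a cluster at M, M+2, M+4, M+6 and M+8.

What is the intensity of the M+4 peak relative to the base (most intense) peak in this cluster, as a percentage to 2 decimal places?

(0.656 + 0.344)^4 gives M 0.1852, M+2 0.3884, M+4 0.3055, M+6 0.1068, M+8 0.0140; the largest is M+2.
P(M+2) = C(4,1) × 0.656^3 × 0.344^1 = 4 × 0.28230042 × 0.3440 = 0.388445 (base)
P(M+4) = C(4,2) × 0.656^2 × 0.344^2 = 6 × 0.430336 × 0.118336 = 0.305545
Relative intensity = 0.305545 / 0.388445 × 100 = 78.66

78.66%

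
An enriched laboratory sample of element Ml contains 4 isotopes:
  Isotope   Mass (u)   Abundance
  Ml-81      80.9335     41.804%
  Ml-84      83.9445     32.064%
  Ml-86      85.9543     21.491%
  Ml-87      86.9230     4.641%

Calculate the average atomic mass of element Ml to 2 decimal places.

83.26 u

Weight each isotope mass by its fractional abundance: 0.41804 × 80.9335 + 0.32064 × 83.9445 + 0.21491 × 85.9543 + 0.04641 × 86.9230
= 33.83344 + 26.91596 + 18.47244 + 4.03410 = 83.25594 u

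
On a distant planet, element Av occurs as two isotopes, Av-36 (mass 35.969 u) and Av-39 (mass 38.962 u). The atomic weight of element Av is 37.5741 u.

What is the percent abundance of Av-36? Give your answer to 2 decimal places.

With x = fraction of Av-36 (so Av-39 is 1 − x):
35.969·x + 38.962·(1 − x) = 37.5741
(35.969 − 38.962)·x = 37.5741 − 38.962
x = -1.3879 / -2.993 = 0.46372 → 46.37% Av-36, 53.63% Av-39.

46.37%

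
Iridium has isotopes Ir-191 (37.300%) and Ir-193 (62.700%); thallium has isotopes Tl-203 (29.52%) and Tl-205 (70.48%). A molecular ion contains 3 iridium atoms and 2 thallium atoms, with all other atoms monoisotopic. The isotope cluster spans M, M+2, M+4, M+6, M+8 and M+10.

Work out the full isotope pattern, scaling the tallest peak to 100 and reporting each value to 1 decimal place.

Iridium pattern (n=3): 0.05189512 : 0.26170165 : 0.43991135 : 0.24649188
Thallium pattern (n=2): 0.08714304 : 0.41611392 : 0.49674304
Convolve the two distributions (both contribute in 2-u steps):
  M: 0.05189512×0.08714304 = 0.004522
  M+2: 0.05189512×0.41611392 + 0.26170165×0.08714304 = 0.044400
  M+4: 0.05189512×0.49674304 + 0.26170165×0.41611392 + 0.43991135×0.08714304 = 0.173011
  M+6: 0.26170165×0.49674304 + 0.43991135×0.41611392 + 0.24649188×0.08714304 = 0.334532
  M+8: 0.43991135×0.49674304 + 0.24649188×0.41611392 = 0.321092
  M+10: 0.24649188×0.49674304 = 0.122443
Scale to base peak (0.334532) = 100: 1.4 : 13.3 : 51.7 : 100.0 : 96.0 : 36.6

1.4 : 13.3 : 51.7 : 100.0 : 96.0 : 36.6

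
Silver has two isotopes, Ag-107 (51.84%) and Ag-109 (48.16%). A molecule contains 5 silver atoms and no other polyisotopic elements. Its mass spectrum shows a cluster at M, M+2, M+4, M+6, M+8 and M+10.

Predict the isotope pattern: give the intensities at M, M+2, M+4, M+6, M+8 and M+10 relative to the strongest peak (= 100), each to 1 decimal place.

11.6 : 53.8 : 100.0 : 92.9 : 43.2 : 8.0

The 5 Ag atoms are independent, so intensities follow the terms of (0.5184 + 0.4816)^5.
P(M) = 0.5184^5 = 0.037439
P(M+2) = 5 × 0.5184^4 × 0.4816^1 = 0.173907
P(M+4) = 10 × 0.5184^3 × 0.4816^2 = 0.323123
P(M+6) = 10 × 0.5184^2 × 0.4816^3 = 0.300185
P(M+8) = 5 × 0.5184^1 × 0.4816^4 = 0.139438
P(M+10) = 0.4816^5 = 0.025908
The M+4 peak is largest (0.323123); scaling to 100 gives 11.6 : 53.8 : 100.0 : 92.9 : 43.2 : 8.0.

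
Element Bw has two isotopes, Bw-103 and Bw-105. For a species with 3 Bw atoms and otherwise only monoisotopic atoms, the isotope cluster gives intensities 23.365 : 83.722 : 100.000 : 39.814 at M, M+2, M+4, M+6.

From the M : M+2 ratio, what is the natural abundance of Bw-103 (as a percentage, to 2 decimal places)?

45.57%

If p is the fraction of Bw that is Bw-103, then I(M+2)/I(M) = [C(3,1)·p^2·(1−p)] / p^3 = 3·(1−p)/p = 83.722/23.365 = 3.5832
(1−p)/p = 3.5832/3 = 1.1944  ⇒  p = 1/(1 + 1.1944) = 0.4557
Bw-103: 45.57%, Bw-105: 54.43%.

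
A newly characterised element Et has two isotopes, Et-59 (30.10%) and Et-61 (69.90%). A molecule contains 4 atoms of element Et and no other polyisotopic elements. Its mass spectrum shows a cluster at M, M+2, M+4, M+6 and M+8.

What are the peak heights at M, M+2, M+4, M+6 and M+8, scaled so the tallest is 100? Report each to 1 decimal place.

2.0 : 18.5 : 64.6 : 100.0 : 58.1

The 4 Et atoms are independent, so intensities follow the terms of (0.3010 + 0.6990)^4.
P(M) = 0.3010^4 = 0.008209
P(M+2) = 4 × 0.3010^3 × 0.6990^1 = 0.076249
P(M+4) = 6 × 0.3010^2 × 0.6990^2 = 0.265606
P(M+6) = 4 × 0.3010^1 × 0.6990^3 = 0.411205
P(M+8) = 0.6990^4 = 0.238731
The M+6 peak is largest (0.411205); scaling to 100 gives 2.0 : 18.5 : 64.6 : 100.0 : 58.1.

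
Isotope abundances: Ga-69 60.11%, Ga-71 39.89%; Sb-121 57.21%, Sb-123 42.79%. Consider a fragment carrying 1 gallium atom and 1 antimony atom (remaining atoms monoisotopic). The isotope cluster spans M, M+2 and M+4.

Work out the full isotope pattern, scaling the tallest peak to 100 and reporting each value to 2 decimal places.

70.84 : 100.00 : 35.16

Gallium pattern (n=1): 0.6011 : 0.3989
Antimony pattern (n=1): 0.5721 : 0.4279
Convolve the two distributions (both contribute in 2-u steps):
  M: 0.6011×0.5721 = 0.343889
  M+2: 0.6011×0.4279 + 0.3989×0.5721 = 0.485421
  M+4: 0.3989×0.4279 = 0.170689
Scale to base peak (0.485421) = 100: 70.84 : 100.00 : 35.16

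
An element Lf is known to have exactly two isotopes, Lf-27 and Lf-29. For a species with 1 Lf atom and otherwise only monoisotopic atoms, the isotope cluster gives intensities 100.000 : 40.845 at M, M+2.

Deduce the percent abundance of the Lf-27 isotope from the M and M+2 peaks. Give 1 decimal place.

71.0%

If p is the fraction of Lf that is Lf-27, then I(M+2)/I(M) = [C(1,1)·p^0·(1−p)] / p^1 = 1·(1−p)/p = 40.845/100.000 = 0.4084
(1−p)/p = 0.4084/1 = 0.4084  ⇒  p = 1/(1 + 0.4084) = 0.7100
Lf-27: 71.0%, Lf-29: 29.0%.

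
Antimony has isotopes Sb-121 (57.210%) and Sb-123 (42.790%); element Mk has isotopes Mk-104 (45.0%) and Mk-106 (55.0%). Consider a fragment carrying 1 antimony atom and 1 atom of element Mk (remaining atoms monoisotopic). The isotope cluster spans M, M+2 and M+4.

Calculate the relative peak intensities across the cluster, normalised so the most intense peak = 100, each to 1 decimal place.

50.8 : 100.0 : 46.4

Antimony pattern (n=1): 0.5721 : 0.4279
Element Mk pattern (n=1): 0.4500 : 0.5500
Convolve the two distributions (both contribute in 2-u steps):
  M: 0.5721×0.4500 = 0.257445
  M+2: 0.5721×0.5500 + 0.4279×0.4500 = 0.507210
  M+4: 0.4279×0.5500 = 0.235345
Scale to base peak (0.507210) = 100: 50.8 : 100.0 : 46.4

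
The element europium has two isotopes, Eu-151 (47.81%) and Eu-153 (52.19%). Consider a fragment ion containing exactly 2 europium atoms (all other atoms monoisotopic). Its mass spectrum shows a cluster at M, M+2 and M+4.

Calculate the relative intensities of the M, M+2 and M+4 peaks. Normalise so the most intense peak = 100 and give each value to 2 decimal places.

45.80 : 100.00 : 54.58

Expanding (0.4781 + 0.5219)^2:
P(M) = 0.4781^2 = 0.228580
P(M+2) = 2 × 0.4781^1 × 0.5219^1 = 0.499041
P(M+4) = 0.5219^2 = 0.272380
The M+2 peak is largest (0.499041); scaling to 100 gives 45.80 : 100.00 : 54.58.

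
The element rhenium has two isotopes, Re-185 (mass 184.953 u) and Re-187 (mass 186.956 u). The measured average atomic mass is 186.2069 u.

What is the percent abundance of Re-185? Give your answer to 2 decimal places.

Writing the weighted mean with unknown fraction x of Re-185:
184.953·x + 186.956·(1 − x) = 186.2069
(184.953 − 186.956)·x = 186.2069 − 186.956
x = -0.7491 / -2.003 = 0.37399 → 37.40% Re-185, 62.60% Re-187.

37.40%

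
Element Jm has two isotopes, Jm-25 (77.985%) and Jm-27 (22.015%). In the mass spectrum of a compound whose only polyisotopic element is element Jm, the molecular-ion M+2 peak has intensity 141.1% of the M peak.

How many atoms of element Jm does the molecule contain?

With n Jm atoms, P(M+2)/P(M) = C(n,1)·p^(n−1)q / p^n = n·q/p = n · 0.22015/0.77985.
n = 1.411 × 0.77985/0.22015 = 5.00 ≈ 5

5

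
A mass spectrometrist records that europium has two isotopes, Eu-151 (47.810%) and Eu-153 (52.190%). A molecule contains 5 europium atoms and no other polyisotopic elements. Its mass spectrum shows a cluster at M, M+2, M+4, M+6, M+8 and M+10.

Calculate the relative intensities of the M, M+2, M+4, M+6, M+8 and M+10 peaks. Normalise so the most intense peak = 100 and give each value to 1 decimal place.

Expanding (0.47810 + 0.52190)^5:
P(M) = 0.47810^5 = 0.024980
P(M+2) = 5 × 0.47810^4 × 0.52190^1 = 0.136343
P(M+4) = 10 × 0.47810^3 × 0.52190^2 = 0.297667
P(M+6) = 10 × 0.47810^2 × 0.52190^3 = 0.324937
P(M+8) = 5 × 0.47810^1 × 0.52190^4 = 0.177353
P(M+10) = 0.52190^5 = 0.038720
The M+6 peak is largest (0.324937); scaling to 100 gives 7.7 : 42.0 : 91.6 : 100.0 : 54.6 : 11.9.

7.7 : 42.0 : 91.6 : 100.0 : 54.6 : 11.9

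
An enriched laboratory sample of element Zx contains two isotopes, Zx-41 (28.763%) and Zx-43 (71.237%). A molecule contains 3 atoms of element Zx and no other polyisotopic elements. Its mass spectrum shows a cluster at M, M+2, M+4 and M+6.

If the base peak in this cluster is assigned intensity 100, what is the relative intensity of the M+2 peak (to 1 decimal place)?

(0.28763 + 0.71237)^3 gives M 0.0238, M+2 0.1768, M+4 0.4379, M+6 0.3615; the largest is M+4.
P(M+4) = C(3,2) × 0.28763^1 × 0.71237^2 = 3 × 0.28763 × 0.50747102 = 0.437892 (base)
P(M+2) = C(3,1) × 0.28763^2 × 0.71237^1 = 3 × 0.08273102 × 0.71237 = 0.176805
Relative intensity = 0.176805 / 0.437892 × 100 = 40.4

40.4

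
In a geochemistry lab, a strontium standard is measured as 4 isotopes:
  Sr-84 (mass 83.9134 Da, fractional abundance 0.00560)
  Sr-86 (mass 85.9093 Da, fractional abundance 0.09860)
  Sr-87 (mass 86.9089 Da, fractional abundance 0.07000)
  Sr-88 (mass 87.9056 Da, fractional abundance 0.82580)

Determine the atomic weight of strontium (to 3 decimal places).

87.617 Da

Weight each isotope mass by its fractional abundance: 0.00560 × 83.9134 + 0.09860 × 85.9093 + 0.07000 × 86.9089 + 0.82580 × 87.9056
= 0.46992 + 8.47066 + 6.08362 + 72.59244 = 87.61664 Da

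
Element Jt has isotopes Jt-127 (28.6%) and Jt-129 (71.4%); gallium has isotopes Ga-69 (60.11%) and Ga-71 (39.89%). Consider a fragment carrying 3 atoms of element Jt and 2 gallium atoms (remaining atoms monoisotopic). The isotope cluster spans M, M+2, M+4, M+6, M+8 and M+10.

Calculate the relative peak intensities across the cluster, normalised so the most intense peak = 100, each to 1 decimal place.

2.3 : 20.2 : 66.6 : 100.0 : 66.1 : 15.7

Element Jt pattern (n=3): 0.02339366 : 0.17520703 : 0.43740497 : 0.36399434
Gallium pattern (n=2): 0.36132121 : 0.47955758 : 0.15912121
Convolve the two distributions (both contribute in 2-u steps):
  M: 0.02339366×0.36132121 = 0.008453
  M+2: 0.02339366×0.47955758 + 0.17520703×0.36132121 = 0.074525
  M+4: 0.02339366×0.15912121 + 0.17520703×0.47955758 + 0.43740497×0.36132121 = 0.245788
  M+6: 0.17520703×0.15912121 + 0.43740497×0.47955758 + 0.36399434×0.36132121 = 0.369159
  M+8: 0.43740497×0.15912121 + 0.36399434×0.47955758 = 0.244157
  M+10: 0.36399434×0.15912121 = 0.057919
Scale to base peak (0.369159) = 100: 2.3 : 20.2 : 66.6 : 100.0 : 66.1 : 15.7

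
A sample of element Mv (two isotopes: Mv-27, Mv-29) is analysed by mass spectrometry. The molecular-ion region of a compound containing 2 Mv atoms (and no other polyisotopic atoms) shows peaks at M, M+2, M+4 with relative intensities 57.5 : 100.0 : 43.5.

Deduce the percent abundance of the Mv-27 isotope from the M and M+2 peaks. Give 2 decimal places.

Let p = fractional abundance of Mv-27. I(M+2)/I(M) = [C(2,1)·p^1·(1−p)] / p^2 = 2·(1−p)/p = 100.0/57.5 = 1.7391
(1−p)/p = 1.7391/2 = 0.8696  ⇒  p = 1/(1 + 0.8696) = 0.5349
Mv-27: 53.49%, Mv-29: 46.51%.

53.49%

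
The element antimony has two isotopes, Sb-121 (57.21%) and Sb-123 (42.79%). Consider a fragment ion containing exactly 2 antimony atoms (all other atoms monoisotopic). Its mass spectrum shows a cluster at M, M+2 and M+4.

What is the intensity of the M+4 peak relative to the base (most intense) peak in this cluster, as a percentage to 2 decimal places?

37.40%

Term probabilities: M 0.3273, M+2 0.4896, M+4 0.1831. Base peak = M+2.
P(M+2) = C(2,1) × 0.5721^1 × 0.4279^1 = 2 × 0.5721 × 0.4279 = 0.489603 (base)
P(M+4) = C(2,2) × 0.5721^0 × 0.4279^2 = 1 × 1.0000 × 0.18309841 = 0.183098
Relative intensity = 0.183098 / 0.489603 × 100 = 37.40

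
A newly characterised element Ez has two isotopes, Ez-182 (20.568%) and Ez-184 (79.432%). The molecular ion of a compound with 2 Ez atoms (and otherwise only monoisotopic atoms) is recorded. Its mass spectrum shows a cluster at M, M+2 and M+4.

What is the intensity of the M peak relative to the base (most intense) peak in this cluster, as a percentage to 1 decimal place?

6.7%

Term probabilities: M 0.0423, M+2 0.3268, M+4 0.6309. Base peak = M+4.
P(M+4) = C(2,2) × 0.20568^0 × 0.79432^2 = 1 × 1.0000 × 0.63094426 = 0.630944 (base)
P(M) = C(2,0) × 0.20568^2 × 0.79432^0 = 1 × 0.04230426 × 1.0000 = 0.042304
Relative intensity = 0.042304 / 0.630944 × 100 = 6.7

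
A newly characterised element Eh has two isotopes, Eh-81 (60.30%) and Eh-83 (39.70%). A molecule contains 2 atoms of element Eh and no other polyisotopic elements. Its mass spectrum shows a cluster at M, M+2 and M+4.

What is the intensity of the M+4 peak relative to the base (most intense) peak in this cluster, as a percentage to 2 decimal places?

(0.6030 + 0.3970)^2 gives M 0.3636, M+2 0.4788, M+4 0.1576; the largest is M+2.
P(M+2) = C(2,1) × 0.6030^1 × 0.3970^1 = 2 × 0.6030 × 0.3970 = 0.478782 (base)
P(M+4) = C(2,2) × 0.6030^0 × 0.3970^2 = 1 × 1.0000 × 0.157609 = 0.157609
Relative intensity = 0.157609 / 0.478782 × 100 = 32.92

32.92%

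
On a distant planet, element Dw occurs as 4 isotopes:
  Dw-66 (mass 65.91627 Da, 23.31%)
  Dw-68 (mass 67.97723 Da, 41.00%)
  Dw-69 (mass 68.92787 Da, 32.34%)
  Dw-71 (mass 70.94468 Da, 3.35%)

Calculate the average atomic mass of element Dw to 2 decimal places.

Average mass = Σ (abundance × isotope mass) = 0.2331 × 65.91627 + 0.4100 × 67.97723 + 0.3234 × 68.92787 + 0.0335 × 70.94468
= 15.365083 + 27.870664 + 22.291273 + 2.376647 = 67.903667 Da

67.90 Da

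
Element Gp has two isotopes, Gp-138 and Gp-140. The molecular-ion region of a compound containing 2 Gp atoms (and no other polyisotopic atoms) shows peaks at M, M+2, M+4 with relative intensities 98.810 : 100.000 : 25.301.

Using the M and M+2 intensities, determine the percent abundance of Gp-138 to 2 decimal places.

66.40%

If p is the fraction of Gp that is Gp-138, then I(M+2)/I(M) = [C(2,1)·p^1·(1−p)] / p^2 = 2·(1−p)/p = 100.000/98.810 = 1.0120
(1−p)/p = 1.0120/2 = 0.5060  ⇒  p = 1/(1 + 0.5060) = 0.6640
Gp-138: 66.40%, Gp-140: 33.60%.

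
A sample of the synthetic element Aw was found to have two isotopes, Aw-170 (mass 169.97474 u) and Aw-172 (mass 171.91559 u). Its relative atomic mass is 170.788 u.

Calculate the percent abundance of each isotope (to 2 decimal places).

Writing the weighted mean with unknown fraction x of Aw-170:
169.97474·x + 171.91559·(1 − x) = 170.788
(169.97474 − 171.91559)·x = 170.788 − 171.91559
x = -1.12759 / -1.94085 = 0.58098 → 58.10% Aw-170, 41.90% Aw-172.

Aw-170: 58.10%, Aw-172: 41.90%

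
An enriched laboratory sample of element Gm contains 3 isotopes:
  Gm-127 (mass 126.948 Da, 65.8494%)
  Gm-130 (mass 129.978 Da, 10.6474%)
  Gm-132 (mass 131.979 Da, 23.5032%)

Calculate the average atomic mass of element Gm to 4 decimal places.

Weight each isotope mass by its fractional abundance: 0.658494 × 126.948 + 0.106474 × 129.978 + 0.235032 × 131.979
= 83.59450 + 13.83928 + 31.01929 = 128.45307 Da

128.4531 Da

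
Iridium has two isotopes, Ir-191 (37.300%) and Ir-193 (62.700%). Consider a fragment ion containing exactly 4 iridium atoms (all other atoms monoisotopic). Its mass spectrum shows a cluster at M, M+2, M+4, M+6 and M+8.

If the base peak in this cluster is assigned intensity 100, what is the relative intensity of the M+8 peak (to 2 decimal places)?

Term probabilities: M 0.0194, M+2 0.1302, M+4 0.3282, M+6 0.3678, M+8 0.1546. Base peak = M+6.
P(M+6) = C(4,3) × 0.37300^1 × 0.62700^3 = 4 × 0.3730 × 0.24649188 = 0.367766 (base)
P(M+8) = C(4,4) × 0.37300^0 × 0.62700^4 = 1 × 1.0000 × 0.15455041 = 0.154550
Relative intensity = 0.154550 / 0.367766 × 100 = 42.02

42.02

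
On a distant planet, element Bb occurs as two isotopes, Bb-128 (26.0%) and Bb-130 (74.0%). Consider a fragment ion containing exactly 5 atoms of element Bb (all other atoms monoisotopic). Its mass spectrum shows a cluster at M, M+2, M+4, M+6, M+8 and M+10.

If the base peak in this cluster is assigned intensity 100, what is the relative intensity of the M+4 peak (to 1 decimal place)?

24.7

Term probabilities: M 0.0012, M+2 0.0169, M+4 0.0962, M+6 0.2739, M+8 0.3898, M+10 0.2219. Base peak = M+8.
P(M+8) = C(5,4) × 0.260^1 × 0.740^4 = 5 × 0.2600 × 0.29986576 = 0.389825 (base)
P(M+4) = C(5,2) × 0.260^3 × 0.740^2 = 10 × 0.017576 × 0.5476 = 0.096246
Relative intensity = 0.096246 / 0.389825 × 100 = 24.7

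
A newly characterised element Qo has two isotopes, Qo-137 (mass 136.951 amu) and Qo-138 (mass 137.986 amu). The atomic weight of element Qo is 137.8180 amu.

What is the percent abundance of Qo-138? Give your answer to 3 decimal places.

Writing the weighted mean with unknown fraction x of Qo-137:
136.951·x + 137.986·(1 − x) = 137.8180
(136.951 − 137.986)·x = 137.8180 − 137.986
x = -0.1680 / -1.035 = 0.16232 → 16.232% Qo-137, 83.768% Qo-138.

83.768%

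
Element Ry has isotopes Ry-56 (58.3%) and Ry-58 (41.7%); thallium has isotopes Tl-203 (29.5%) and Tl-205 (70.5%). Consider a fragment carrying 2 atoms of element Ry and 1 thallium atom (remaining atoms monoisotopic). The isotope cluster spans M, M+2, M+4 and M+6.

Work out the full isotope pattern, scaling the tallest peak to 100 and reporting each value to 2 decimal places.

25.44 : 97.20 : 100.00 : 31.11

Element Ry pattern (n=2): 0.339889 : 0.486222 : 0.173889
Thallium pattern (n=1): 0.2950 : 0.7050
Convolve the two distributions (both contribute in 2-u steps):
  M: 0.339889×0.2950 = 0.100267
  M+2: 0.339889×0.7050 + 0.486222×0.2950 = 0.383057
  M+4: 0.486222×0.7050 + 0.173889×0.2950 = 0.394084
  M+6: 0.173889×0.7050 = 0.122592
Scale to base peak (0.394084) = 100: 25.44 : 97.20 : 100.00 : 31.11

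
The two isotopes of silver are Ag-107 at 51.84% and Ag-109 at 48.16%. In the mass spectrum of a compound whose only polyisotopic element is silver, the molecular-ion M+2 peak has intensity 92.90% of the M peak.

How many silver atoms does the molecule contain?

1

The M+2/M ratio from n Ag atoms is n · q/p = n · 0.4816/0.5184.
n = 0.9290 × 0.5184/0.4816 = 1.00 ≈ 1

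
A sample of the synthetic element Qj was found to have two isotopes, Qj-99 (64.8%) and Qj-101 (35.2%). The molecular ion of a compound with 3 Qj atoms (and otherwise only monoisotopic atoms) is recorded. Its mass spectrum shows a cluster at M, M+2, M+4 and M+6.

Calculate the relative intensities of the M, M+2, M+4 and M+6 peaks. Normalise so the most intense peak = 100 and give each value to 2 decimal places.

Each Qj atom is independently Qj-99 (p = 0.648) or Qj-101 (q = 0.352); the cluster is the binomial expansion (p + q)^3.
P(M) = 0.648^3 = 0.272098
P(M+2) = 3 × 0.648^2 × 0.352^1 = 0.443419
P(M+4) = 3 × 0.648^1 × 0.352^2 = 0.240869
P(M+6) = 0.352^3 = 0.043614
The M+2 peak is largest (0.443419); scaling to 100 gives 61.36 : 100.00 : 54.32 : 9.84.

61.36 : 100.00 : 54.32 : 9.84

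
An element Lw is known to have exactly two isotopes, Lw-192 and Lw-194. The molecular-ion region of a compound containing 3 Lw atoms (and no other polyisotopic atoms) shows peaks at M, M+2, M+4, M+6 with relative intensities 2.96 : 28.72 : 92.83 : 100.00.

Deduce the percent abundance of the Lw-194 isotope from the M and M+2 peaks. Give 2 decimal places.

Write p for the Lw-192 fraction. I(M+2)/I(M) = [C(3,1)·p^2·(1−p)] / p^3 = 3·(1−p)/p = 28.72/2.96 = 9.7027
(1−p)/p = 9.7027/3 = 3.2342  ⇒  p = 1/(1 + 3.2342) = 0.2362
Lw-192: 23.62%, Lw-194: 76.38%.

76.38%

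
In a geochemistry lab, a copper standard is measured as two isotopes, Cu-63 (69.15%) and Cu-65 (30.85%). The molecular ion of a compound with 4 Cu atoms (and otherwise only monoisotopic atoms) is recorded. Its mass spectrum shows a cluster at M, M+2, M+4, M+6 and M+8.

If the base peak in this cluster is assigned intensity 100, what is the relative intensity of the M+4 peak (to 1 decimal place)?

Binomial terms of (0.6915 + 0.3085)^4: M 0.2286, M+2 0.4080, M+4 0.2731, M+6 0.0812, M+8 0.0091 → M+2 is the base peak.
P(M+2) = C(4,1) × 0.6915^3 × 0.3085^1 = 4 × 0.33065611 × 0.3085 = 0.408030 (base)
P(M+4) = C(4,2) × 0.6915^2 × 0.3085^2 = 6 × 0.47817225 × 0.09517225 = 0.273052
Relative intensity = 0.273052 / 0.408030 × 100 = 66.9

66.9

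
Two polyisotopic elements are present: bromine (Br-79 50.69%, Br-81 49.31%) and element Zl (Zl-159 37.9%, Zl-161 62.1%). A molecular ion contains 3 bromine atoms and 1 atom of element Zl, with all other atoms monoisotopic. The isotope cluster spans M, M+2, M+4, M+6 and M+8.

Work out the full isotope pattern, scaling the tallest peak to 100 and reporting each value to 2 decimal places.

13.12 : 59.80 : 100.00 : 73.12 : 19.79

Bromine pattern (n=3): 0.13024674 : 0.3801026 : 0.36975457 : 0.11989609
Element Zl pattern (n=1): 0.3790 : 0.6210
Convolve the two distributions (both contribute in 2-u steps):
  M: 0.13024674×0.3790 = 0.049364
  M+2: 0.13024674×0.6210 + 0.3801026×0.3790 = 0.224942
  M+4: 0.3801026×0.6210 + 0.36975457×0.3790 = 0.376181
  M+6: 0.36975457×0.6210 + 0.11989609×0.3790 = 0.275058
  M+8: 0.11989609×0.6210 = 0.074455
Scale to base peak (0.376181) = 100: 13.12 : 59.80 : 100.00 : 73.12 : 19.79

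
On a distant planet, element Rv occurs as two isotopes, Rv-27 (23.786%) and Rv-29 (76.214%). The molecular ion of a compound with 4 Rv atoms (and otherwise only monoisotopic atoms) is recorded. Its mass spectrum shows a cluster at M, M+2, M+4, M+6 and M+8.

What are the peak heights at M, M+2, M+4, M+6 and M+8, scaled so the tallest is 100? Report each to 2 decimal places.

Expanding (0.23786 + 0.76214)^4:
P(M) = 0.23786^4 = 0.003201
P(M+2) = 4 × 0.23786^3 × 0.76214^1 = 0.041026
P(M+4) = 6 × 0.23786^2 × 0.76214^2 = 0.197180
P(M+6) = 4 × 0.23786^1 × 0.76214^3 = 0.421197
P(M+8) = 0.76214^4 = 0.337395
The M+6 peak is largest (0.421197); scaling to 100 gives 0.76 : 9.74 : 46.81 : 100.00 : 80.10.

0.76 : 9.74 : 46.81 : 100.00 : 80.10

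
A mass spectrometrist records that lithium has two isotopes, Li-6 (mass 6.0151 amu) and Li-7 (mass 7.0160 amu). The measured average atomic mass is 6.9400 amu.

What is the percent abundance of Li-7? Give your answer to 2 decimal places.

Writing the weighted mean with unknown fraction x of Li-6:
6.0151·x + 7.0160·(1 − x) = 6.9400
(6.0151 − 7.0160)·x = 6.9400 − 7.0160
x = -0.0760 / -1.0009 = 0.07593 → 7.59% Li-6, 92.41% Li-7.

92.41%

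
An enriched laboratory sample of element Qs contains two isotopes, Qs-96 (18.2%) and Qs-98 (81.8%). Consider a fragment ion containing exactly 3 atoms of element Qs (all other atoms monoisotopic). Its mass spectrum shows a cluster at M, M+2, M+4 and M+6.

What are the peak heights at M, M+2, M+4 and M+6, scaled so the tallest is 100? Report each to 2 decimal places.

1.10 : 14.85 : 66.75 : 100.00

The 3 Qs atoms are independent, so intensities follow the terms of (0.182 + 0.818)^3.
P(M) = 0.182^3 = 0.006029
P(M+2) = 3 × 0.182^2 × 0.818^1 = 0.081286
P(M+4) = 3 × 0.182^1 × 0.818^2 = 0.365342
P(M+6) = 0.818^3 = 0.547343
The M+6 peak is largest (0.547343); scaling to 100 gives 1.10 : 14.85 : 66.75 : 100.00.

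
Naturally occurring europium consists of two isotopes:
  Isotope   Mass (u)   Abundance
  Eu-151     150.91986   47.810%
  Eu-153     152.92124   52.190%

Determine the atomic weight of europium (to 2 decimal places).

Weight each isotope mass by its fractional abundance: 0.47810 × 150.91986 + 0.52190 × 152.92124
= 72.154785 + 79.809595 = 151.964380 u

151.96 u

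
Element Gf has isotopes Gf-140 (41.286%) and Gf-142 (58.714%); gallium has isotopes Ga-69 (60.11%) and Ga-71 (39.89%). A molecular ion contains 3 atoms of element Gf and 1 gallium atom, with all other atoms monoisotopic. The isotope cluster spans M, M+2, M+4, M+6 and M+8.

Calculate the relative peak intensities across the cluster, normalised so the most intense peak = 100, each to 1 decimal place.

Element Gf pattern (n=3): 0.07037338 : 0.30023999 : 0.42697987 : 0.20240676
Gallium pattern (n=1): 0.6011 : 0.3989
Convolve the two distributions (both contribute in 2-u steps):
  M: 0.07037338×0.6011 = 0.042301
  M+2: 0.07037338×0.3989 + 0.30023999×0.6011 = 0.208546
  M+4: 0.30023999×0.3989 + 0.42697987×0.6011 = 0.376423
  M+6: 0.42697987×0.3989 + 0.20240676×0.6011 = 0.291989
  M+8: 0.20240676×0.3989 = 0.080740
Scale to base peak (0.376423) = 100: 11.2 : 55.4 : 100.0 : 77.6 : 21.4

11.2 : 55.4 : 100.0 : 77.6 : 21.4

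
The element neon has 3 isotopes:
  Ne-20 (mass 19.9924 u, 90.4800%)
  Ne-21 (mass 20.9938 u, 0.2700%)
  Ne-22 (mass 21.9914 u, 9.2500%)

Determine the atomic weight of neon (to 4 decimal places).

20.1800 u

Weight each isotope mass by its fractional abundance: 0.904800 × 19.9924 + 0.002700 × 20.9938 + 0.092500 × 21.9914
= 18.08912 + 0.05668 + 2.03420 = 20.18000 u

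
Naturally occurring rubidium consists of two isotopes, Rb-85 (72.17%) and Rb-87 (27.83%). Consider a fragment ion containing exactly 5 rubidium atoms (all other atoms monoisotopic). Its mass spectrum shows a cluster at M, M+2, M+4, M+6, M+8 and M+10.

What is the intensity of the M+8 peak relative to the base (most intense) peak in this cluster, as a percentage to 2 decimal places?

(0.7217 + 0.2783)^5 gives M 0.1958, M+2 0.3775, M+4 0.2911, M+6 0.1123, M+8 0.0216, M+10 0.0017; the largest is M+2.
P(M+2) = C(5,1) × 0.7217^4 × 0.2783^1 = 5 × 0.27128565 × 0.2783 = 0.377494 (base)
P(M+8) = C(5,4) × 0.7217^1 × 0.2783^4 = 5 × 0.7217 × 0.00599864 = 0.021646
Relative intensity = 0.021646 / 0.377494 × 100 = 5.73

5.73%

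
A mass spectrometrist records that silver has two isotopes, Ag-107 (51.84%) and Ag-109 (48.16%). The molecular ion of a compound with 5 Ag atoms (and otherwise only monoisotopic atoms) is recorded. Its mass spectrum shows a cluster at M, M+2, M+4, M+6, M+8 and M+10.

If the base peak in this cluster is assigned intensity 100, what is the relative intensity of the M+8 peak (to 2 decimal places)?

Binomial terms of (0.5184 + 0.4816)^5: M 0.0374, M+2 0.1739, M+4 0.3231, M+6 0.3002, M+8 0.1394, M+10 0.0259 → M+4 is the base peak.
P(M+4) = C(5,2) × 0.5184^3 × 0.4816^2 = 10 × 0.13931407 × 0.23193856 = 0.323123 (base)
P(M+8) = C(5,4) × 0.5184^1 × 0.4816^4 = 5 × 0.5184 × 0.0537955 = 0.139438
Relative intensity = 0.139438 / 0.323123 × 100 = 43.15

43.15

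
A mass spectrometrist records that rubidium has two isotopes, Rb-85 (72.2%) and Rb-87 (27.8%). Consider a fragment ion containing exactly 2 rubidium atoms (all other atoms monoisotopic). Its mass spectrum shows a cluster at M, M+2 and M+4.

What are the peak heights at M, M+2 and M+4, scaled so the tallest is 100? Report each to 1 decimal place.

Expanding (0.722 + 0.278)^2:
P(M) = 0.722^2 = 0.521284
P(M+2) = 2 × 0.722^1 × 0.278^1 = 0.401432
P(M+4) = 0.278^2 = 0.077284
The M peak is largest (0.521284); scaling to 100 gives 100.0 : 77.0 : 14.8.

100.0 : 77.0 : 14.8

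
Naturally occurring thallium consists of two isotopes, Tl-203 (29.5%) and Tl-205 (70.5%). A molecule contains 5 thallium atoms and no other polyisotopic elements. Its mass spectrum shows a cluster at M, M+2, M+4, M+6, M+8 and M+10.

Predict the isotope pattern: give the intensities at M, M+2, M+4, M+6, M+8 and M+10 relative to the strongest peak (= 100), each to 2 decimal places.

0.61 : 7.33 : 35.02 : 83.69 : 100.00 : 47.80

The 5 Tl atoms are independent, so intensities follow the terms of (0.295 + 0.705)^5.
P(M) = 0.295^5 = 0.002234
P(M+2) = 5 × 0.295^4 × 0.705^1 = 0.026696
P(M+4) = 10 × 0.295^3 × 0.705^2 = 0.127598
P(M+6) = 10 × 0.295^2 × 0.705^3 = 0.304938
P(M+8) = 5 × 0.295^1 × 0.705^4 = 0.364375
P(M+10) = 0.705^5 = 0.174159
The M+8 peak is largest (0.364375); scaling to 100 gives 0.61 : 7.33 : 35.02 : 83.69 : 100.00 : 47.80.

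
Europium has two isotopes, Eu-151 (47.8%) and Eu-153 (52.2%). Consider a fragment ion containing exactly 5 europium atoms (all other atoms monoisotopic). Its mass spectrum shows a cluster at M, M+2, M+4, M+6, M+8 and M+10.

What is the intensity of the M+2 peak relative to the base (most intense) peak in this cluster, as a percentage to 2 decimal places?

41.93%

Binomial terms of (0.478 + 0.522)^5: M 0.0250, M+2 0.1363, M+4 0.2976, M+6 0.3250, M+8 0.1775, M+10 0.0388 → M+6 is the base peak.
P(M+6) = C(5,3) × 0.478^2 × 0.522^3 = 10 × 0.228484 × 0.14223665 = 0.324988 (base)
P(M+2) = C(5,1) × 0.478^4 × 0.522^1 = 5 × 0.05220494 × 0.5220 = 0.136255
Relative intensity = 0.136255 / 0.324988 × 100 = 41.93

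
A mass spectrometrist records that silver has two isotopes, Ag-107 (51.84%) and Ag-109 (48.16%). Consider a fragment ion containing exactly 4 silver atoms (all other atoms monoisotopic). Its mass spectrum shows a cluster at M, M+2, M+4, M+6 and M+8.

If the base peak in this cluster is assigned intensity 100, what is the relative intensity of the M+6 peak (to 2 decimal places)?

Term probabilities: M 0.0722, M+2 0.2684, M+4 0.3740, M+6 0.2316, M+8 0.0538. Base peak = M+4.
P(M+4) = C(4,2) × 0.5184^2 × 0.4816^2 = 6 × 0.26873856 × 0.23193856 = 0.373985 (base)
P(M+6) = C(4,3) × 0.5184^1 × 0.4816^3 = 4 × 0.5184 × 0.11170161 = 0.231624
Relative intensity = 0.231624 / 0.373985 × 100 = 61.93

61.93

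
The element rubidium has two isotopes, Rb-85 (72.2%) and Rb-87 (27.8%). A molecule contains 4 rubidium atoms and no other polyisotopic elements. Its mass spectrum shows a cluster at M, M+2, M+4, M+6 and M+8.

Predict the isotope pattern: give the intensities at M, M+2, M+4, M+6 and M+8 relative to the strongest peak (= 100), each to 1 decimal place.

Expanding (0.722 + 0.278)^4:
P(M) = 0.722^4 = 0.271737
P(M+2) = 4 × 0.722^3 × 0.278^1 = 0.418520
P(M+4) = 6 × 0.722^2 × 0.278^2 = 0.241721
P(M+6) = 4 × 0.722^1 × 0.278^3 = 0.062049
P(M+8) = 0.278^4 = 0.005973
The M+2 peak is largest (0.418520); scaling to 100 gives 64.9 : 100.0 : 57.8 : 14.8 : 1.4.

64.9 : 100.0 : 57.8 : 14.8 : 1.4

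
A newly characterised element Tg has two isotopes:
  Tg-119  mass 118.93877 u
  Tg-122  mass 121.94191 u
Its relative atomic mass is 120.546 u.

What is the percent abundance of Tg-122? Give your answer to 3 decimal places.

Writing the weighted mean with unknown fraction x of Tg-119:
118.93877·x + 121.94191·(1 − x) = 120.546
(118.93877 − 121.94191)·x = 120.546 − 121.94191
x = -1.39591 / -3.00314 = 0.46482 → 46.482% Tg-119, 53.518% Tg-122.

53.518%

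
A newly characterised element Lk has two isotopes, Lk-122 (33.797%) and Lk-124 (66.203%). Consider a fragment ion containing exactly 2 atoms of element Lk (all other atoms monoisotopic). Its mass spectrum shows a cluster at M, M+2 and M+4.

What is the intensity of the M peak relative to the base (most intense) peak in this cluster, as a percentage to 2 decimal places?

Binomial terms of (0.33797 + 0.66203)^2: M 0.1142, M+2 0.4475, M+4 0.4383 → M+2 is the base peak.
P(M+2) = C(2,1) × 0.33797^1 × 0.66203^1 = 2 × 0.33797 × 0.66203 = 0.447493 (base)
P(M) = C(2,0) × 0.33797^2 × 0.66203^0 = 1 × 0.11422372 × 1.0000 = 0.114224
Relative intensity = 0.114224 / 0.447493 × 100 = 25.53

25.53%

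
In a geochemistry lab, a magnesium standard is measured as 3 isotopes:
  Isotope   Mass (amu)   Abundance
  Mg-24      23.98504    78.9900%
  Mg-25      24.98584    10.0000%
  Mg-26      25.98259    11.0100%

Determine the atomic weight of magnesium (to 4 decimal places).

The abundance-weighted mean is 0.789900 × 23.98504 + 0.100000 × 24.98584 + 0.110100 × 25.98259
= 18.945783 + 2.498584 + 2.860683 = 24.305050 amu

24.3051 amu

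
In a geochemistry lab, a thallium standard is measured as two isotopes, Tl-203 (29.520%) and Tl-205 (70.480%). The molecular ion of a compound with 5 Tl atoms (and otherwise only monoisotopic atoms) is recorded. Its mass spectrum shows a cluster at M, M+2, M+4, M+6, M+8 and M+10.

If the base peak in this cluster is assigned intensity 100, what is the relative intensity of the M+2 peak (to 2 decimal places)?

(0.29520 + 0.70480)^5 gives M 0.0022, M+2 0.0268, M+4 0.1278, M+6 0.3051, M+8 0.3642, M+10 0.1739; the largest is M+8.
P(M+8) = C(5,4) × 0.29520^1 × 0.70480^4 = 5 × 0.2952 × 0.24675365 = 0.364208 (base)
P(M+2) = C(5,1) × 0.29520^4 × 0.70480^1 = 5 × 0.00759391 × 0.7048 = 0.026761
Relative intensity = 0.026761 / 0.364208 × 100 = 7.35

7.35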